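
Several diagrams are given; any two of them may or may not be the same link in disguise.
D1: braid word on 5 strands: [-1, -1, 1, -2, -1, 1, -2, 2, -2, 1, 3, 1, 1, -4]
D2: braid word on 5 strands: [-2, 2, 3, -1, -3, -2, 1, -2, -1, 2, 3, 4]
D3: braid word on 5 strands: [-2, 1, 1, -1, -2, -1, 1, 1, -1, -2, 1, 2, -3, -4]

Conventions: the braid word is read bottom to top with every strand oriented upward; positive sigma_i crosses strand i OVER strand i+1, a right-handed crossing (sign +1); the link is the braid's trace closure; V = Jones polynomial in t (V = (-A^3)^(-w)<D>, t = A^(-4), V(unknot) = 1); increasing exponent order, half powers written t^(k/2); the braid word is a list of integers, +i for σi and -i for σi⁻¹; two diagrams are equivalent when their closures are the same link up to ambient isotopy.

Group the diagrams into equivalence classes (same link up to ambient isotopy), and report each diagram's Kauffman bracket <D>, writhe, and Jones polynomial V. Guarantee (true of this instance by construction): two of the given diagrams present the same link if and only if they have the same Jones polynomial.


equivalence classes: {D1, D3} | {D2}
D1 (bracket A^-8 + 2 + A^8; 14 crossings at w = 0): V = t^-2 + 2 + t^2
D2 (bracket 2 + A^8 + A^16; 12 crossings at w = 0): V = t^-4 + t^-2 + 2
V(D3) = t^-2 + 2 + t^2  (w -2, c 14, <D> = A^-14 + 2A^-6 + A^2)
observation: 2 classes among 3 diagrams; unequal V(t) rules out equality


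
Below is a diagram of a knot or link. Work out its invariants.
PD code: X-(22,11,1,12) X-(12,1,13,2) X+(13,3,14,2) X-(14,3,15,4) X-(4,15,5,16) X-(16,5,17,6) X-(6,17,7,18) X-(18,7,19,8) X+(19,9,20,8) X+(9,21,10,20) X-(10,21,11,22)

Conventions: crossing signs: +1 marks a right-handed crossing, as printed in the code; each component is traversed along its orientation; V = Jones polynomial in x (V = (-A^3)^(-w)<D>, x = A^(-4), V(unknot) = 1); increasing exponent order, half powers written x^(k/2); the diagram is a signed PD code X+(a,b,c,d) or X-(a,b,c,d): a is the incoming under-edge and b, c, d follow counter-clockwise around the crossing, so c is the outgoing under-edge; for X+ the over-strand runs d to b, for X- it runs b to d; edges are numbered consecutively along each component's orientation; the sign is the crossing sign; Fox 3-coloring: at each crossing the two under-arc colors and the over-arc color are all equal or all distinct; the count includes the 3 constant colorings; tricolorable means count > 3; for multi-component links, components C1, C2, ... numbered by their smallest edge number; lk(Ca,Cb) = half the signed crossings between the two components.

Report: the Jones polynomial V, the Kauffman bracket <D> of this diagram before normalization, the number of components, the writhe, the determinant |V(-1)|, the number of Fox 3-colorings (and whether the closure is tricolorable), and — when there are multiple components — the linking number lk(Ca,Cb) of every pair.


V(x) = -x^-7 + x^-6 - x^-5 + x^-4 + x^-2
bracket: -A^-7 - A + A^5 - A^9 + A^13, w = -5
1 component, writhe -5, over 11 crossings
det 5, colorings 3 of 3^11 — not tricolorable
observation: det 5 = |V(-1)|; not divisible by 3, so not tricolorable


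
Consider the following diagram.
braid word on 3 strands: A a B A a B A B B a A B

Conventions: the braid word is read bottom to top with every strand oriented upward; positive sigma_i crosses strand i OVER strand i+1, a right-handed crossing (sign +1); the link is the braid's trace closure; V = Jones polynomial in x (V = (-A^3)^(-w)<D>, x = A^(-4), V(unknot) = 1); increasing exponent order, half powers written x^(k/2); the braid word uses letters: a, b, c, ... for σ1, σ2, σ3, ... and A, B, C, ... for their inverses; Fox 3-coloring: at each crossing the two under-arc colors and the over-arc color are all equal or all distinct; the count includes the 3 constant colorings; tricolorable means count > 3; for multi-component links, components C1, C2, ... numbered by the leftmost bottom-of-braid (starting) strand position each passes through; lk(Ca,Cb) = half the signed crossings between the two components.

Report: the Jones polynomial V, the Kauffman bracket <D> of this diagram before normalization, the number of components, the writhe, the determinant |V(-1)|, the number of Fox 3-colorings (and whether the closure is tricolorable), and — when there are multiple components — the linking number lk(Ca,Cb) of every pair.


V(x) = -x^-7 + x^-6 - x^-5 + x^-4 + x^-2
bracket: A^-10 + A^-2 - A^2 + A^6 - A^10, w = -6
1 component, writhe -6, over 12 crossings
det 5, colorings 3 of 3^12 — not tricolorable
observation: |V(-1)| = 5: so not tricolorable, since 3 does not divide 5


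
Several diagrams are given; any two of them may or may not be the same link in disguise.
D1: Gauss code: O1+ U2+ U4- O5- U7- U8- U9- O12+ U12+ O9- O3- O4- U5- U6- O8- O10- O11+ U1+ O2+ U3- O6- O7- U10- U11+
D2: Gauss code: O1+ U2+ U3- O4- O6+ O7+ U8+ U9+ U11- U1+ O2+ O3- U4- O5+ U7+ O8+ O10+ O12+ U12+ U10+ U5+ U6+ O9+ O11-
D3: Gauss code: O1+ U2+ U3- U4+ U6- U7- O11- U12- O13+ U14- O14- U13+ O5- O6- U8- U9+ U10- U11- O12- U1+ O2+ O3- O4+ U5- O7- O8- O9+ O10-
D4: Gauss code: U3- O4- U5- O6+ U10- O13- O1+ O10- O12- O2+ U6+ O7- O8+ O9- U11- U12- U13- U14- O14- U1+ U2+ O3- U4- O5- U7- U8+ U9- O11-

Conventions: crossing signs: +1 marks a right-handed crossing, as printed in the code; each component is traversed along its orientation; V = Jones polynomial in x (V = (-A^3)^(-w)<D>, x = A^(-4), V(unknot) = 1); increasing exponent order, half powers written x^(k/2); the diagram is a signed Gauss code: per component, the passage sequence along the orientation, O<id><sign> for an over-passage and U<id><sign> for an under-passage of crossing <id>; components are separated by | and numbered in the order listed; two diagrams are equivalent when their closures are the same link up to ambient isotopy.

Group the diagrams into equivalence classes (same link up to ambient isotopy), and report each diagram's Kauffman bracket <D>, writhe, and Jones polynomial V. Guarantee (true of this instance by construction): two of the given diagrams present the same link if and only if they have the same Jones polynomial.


grouping into links: {D1, D3} | {D2} | {D4}
V(D1) = -x^-6 + x^-5 - x^-4 + 2x^-3 - x^-2 + x^-1  (w -4, c 12, <D> = A^-8 - A^-4 + 2 - A^4 + A^8 - A^12)
V(D2) = x + x^3 - x^4  (w +6, c 12, <D> = -A^2 + A^6 + A^14)
V(D3) = -x^-6 + x^-5 - x^-4 + 2x^-3 - x^-2 + x^-1  (w -4, c 14, <D> = A^-8 - A^-4 + 2 - A^4 + A^8 - A^12)
V(D4) = -x^-7 + x^-6 - x^-5 + x^-4 + x^-2  (w -6, c 14, <D> = A^-10 + A^-2 - A^2 + A^6 - A^10)
why: V(x) takes 3 values over 4 diagrams, fixing the grouping


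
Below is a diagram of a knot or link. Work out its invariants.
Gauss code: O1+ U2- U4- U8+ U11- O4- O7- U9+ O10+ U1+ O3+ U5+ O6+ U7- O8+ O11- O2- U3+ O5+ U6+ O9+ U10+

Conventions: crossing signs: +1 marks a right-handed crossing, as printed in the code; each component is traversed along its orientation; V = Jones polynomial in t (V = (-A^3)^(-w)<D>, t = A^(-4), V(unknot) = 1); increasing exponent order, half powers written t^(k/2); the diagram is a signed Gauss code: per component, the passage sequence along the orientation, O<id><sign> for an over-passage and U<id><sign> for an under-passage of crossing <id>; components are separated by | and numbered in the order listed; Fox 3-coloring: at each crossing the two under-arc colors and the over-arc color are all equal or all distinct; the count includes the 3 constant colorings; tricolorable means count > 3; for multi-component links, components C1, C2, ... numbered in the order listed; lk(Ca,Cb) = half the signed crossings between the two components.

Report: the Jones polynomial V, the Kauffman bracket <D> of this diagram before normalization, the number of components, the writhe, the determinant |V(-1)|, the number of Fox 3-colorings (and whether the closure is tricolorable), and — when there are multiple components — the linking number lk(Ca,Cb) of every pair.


Jones polynomial: V(t) = 1 - t + 3t^2 - 3t^3 + 3t^4 - 4t^5 + 3t^6 - 2t^7 + t^8
<D> = -A^-23 + 2A^-19 - 3A^-15 + 4A^-11 - 3A^-7 + 3A^-3 - 3A + A^5 - A^9; writhe +3
components 1, writhe +3 (11 crossings)
3-colorings: 9 of 3^11, det 21 — tricolorable
note: w = +3 (over 11 crossings) is diagram-only; (-A^3)^(-3) removes it from V


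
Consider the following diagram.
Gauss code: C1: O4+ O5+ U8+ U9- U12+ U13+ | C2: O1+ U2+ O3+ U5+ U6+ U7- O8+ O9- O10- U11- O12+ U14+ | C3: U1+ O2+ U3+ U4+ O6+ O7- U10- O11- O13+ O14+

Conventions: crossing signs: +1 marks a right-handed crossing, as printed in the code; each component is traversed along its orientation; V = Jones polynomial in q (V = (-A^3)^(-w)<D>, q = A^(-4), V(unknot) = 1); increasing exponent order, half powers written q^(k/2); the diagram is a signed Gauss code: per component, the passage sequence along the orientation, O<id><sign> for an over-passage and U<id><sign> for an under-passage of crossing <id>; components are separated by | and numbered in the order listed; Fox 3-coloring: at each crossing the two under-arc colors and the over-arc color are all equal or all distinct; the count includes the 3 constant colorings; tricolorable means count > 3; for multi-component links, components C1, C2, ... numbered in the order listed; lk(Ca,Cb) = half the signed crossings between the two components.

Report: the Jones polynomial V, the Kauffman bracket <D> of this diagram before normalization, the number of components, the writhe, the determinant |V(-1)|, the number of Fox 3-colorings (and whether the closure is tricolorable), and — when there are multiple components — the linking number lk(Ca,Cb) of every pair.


V = q^2 + q^4 + 2q^6
<D> = 2A^-6 + A^2 + A^10 (w = +6)
3 components over 14 crossings, w = +6
lk(C1,C2): +1
lk(C1,C3) = +1
linking number lk(C2,C3) = +1
3 Fox colorings among 3^14, |V(-1)| = 4: not tricolorable
why: |V(-1)| = 4: so not tricolorable, since 3 does not divide 4


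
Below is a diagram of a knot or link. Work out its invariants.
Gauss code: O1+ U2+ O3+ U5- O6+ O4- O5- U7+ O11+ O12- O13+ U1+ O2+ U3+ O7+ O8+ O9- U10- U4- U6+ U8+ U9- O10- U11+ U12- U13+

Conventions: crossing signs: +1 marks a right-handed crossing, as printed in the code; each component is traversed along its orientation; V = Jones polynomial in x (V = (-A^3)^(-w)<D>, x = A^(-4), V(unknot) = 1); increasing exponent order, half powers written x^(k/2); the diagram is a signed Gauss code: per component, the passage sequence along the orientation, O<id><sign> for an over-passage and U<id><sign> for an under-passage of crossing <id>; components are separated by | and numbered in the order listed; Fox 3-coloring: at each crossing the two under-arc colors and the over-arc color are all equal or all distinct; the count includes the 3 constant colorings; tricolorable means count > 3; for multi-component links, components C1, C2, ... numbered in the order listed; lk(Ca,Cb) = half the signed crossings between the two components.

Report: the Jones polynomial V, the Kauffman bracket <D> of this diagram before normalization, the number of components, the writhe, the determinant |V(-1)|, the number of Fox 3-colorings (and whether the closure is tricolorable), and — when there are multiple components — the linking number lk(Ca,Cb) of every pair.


V(x) = x^2 + x^4 - x^5 + x^6 - x^7
bracket: A^-19 - A^-15 + A^-11 - A^-7 - A, w = +3
1 component, writhe +3, over 13 crossings
det 5, colorings 3 of 3^13 — not tricolorable
observation: w = +3 shifts under R1 moves; the (-A^3)^(-3) factor cancels that in V


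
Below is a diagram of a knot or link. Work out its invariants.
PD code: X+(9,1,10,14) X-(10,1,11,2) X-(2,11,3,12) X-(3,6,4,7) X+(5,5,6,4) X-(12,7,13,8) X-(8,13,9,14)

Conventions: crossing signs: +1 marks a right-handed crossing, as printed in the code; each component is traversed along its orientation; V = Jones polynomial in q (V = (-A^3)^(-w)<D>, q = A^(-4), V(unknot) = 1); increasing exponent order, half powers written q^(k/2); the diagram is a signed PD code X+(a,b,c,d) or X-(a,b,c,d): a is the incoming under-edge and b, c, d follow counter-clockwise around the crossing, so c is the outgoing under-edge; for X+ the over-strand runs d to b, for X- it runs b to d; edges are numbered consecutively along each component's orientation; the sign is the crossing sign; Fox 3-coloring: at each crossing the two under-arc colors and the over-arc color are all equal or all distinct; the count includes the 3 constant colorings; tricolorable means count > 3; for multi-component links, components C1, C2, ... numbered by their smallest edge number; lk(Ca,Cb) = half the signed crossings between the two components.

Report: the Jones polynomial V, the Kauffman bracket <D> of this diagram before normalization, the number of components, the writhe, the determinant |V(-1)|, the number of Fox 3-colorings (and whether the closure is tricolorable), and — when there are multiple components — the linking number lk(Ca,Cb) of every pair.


V(q) = -q^-4 + q^-3 + q^-1
bracket: -A^-5 - A^3 + A^7, w = -3
1 component, writhe -3, over 7 crossings
det 3, colorings 9 of 3^7 — tricolorable
observation: w = -3 shifts under R1 moves; the (-A^3)^(3) factor cancels that in V


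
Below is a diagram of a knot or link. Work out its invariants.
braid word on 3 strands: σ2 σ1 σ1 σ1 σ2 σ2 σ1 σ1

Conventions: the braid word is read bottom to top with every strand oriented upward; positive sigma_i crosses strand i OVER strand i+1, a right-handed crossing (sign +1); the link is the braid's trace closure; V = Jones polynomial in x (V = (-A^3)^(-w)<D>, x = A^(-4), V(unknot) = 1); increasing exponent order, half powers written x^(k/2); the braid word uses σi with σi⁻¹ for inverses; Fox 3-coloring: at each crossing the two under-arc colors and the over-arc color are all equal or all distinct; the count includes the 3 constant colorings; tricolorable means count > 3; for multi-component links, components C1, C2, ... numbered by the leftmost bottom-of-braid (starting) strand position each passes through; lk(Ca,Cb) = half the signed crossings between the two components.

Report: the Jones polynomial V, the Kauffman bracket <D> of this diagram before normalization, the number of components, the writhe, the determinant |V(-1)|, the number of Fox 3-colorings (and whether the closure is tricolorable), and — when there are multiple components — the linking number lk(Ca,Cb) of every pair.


V = x^3 + x^5 - x^8
<D> = -A^-8 + A^4 + A^12 (w = +8)
1 component over 8 crossings, w = +8
9 Fox colorings among 3^8, |V(-1)| = 3: tricolorable
why: |V(-1)| = 3: so tricolorable, since 3 divides 3


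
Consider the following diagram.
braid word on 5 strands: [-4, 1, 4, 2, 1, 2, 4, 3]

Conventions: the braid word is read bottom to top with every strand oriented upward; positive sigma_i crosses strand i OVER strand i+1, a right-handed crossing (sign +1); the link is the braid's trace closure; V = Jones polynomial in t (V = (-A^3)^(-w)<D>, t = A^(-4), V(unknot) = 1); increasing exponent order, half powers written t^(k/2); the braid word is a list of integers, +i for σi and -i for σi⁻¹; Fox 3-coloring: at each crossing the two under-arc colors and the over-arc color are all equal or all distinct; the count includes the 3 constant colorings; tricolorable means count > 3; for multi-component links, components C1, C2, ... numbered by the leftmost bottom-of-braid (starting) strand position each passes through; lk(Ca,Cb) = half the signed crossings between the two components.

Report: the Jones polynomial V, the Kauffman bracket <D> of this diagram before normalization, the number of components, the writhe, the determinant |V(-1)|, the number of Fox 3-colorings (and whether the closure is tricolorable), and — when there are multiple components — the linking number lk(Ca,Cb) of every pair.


V = t + t^3 - t^4
<D> = -A^2 + A^6 + A^14 (w = +6)
1 component over 8 crossings, w = +6
9 Fox colorings among 3^8, |V(-1)| = 3: tricolorable
why: det 3 = |V(-1)|; divisible by 3, so tricolorable


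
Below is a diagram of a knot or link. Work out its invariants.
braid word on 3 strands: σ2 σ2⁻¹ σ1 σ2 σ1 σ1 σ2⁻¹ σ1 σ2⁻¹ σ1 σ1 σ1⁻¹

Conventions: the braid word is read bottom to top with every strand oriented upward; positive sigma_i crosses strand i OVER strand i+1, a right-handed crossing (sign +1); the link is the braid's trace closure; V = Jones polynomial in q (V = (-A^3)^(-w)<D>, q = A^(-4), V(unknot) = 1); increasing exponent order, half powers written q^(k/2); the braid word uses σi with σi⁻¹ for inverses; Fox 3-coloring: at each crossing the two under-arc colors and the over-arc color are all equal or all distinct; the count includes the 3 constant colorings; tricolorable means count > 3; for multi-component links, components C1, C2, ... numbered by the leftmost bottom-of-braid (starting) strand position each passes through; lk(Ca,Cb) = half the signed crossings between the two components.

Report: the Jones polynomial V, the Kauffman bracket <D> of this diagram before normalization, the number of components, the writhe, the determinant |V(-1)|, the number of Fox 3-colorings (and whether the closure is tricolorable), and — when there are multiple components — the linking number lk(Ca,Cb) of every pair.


V = q - q^2 + 2q^3 - q^4 + q^5 - q^6
<D> = -A^-12 + A^-8 - A^-4 + 2 - A^4 + A^8 (w = +4)
1 component over 12 crossings, w = +4
3 Fox colorings among 3^12, |V(-1)| = 7: not tricolorable
why: the span of V is 5, forcing >= 5 crossings in any diagram


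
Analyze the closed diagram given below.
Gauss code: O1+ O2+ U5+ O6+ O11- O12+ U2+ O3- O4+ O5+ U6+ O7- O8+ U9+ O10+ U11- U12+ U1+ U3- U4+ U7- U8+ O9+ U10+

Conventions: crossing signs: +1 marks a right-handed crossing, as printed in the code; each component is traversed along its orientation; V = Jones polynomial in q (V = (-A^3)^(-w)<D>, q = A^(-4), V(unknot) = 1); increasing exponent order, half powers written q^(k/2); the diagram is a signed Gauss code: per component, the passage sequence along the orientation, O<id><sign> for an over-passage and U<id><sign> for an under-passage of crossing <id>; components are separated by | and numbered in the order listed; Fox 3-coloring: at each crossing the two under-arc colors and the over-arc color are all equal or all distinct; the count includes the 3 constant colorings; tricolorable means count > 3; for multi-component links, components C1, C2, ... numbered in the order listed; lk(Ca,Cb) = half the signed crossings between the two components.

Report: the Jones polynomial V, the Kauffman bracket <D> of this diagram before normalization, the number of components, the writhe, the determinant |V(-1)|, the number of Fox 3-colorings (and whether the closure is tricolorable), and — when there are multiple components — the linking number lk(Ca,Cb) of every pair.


V = q^2 + 2q^4 - 2q^5 + q^6 - 2q^7 + q^8
<D> = A^-14 - 2A^-10 + A^-6 - 2A^-2 + 2A^2 + A^10 (w = +6)
1 component over 12 crossings, w = +6
27 Fox colorings among 3^12, |V(-1)| = 9: tricolorable
why: w = +6 (over 12 crossings) is diagram-only; (-A^3)^(-6) removes it from V


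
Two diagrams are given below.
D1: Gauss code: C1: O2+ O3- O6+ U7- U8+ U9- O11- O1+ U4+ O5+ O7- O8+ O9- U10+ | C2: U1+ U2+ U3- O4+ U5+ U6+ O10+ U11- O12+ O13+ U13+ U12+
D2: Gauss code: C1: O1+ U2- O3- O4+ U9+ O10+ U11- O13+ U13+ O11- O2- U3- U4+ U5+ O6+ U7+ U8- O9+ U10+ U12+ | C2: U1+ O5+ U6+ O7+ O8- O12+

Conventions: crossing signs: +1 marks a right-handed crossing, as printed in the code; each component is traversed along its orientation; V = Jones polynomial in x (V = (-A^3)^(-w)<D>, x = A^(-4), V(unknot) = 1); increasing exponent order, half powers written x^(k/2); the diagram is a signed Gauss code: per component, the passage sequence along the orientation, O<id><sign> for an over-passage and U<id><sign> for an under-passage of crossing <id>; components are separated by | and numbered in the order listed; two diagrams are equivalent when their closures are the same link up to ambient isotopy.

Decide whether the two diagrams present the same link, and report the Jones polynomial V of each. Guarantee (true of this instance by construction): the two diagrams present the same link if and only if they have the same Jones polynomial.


equivalent: no
D1 (bracket A^-3 + A^5 - A^9 + A^13; 13 crossings at w = +5): V = -x^(1/2) + x^(3/2) - x^(5/2) - x^(9/2)
V(D2) = -x^(3/2) + x^(5/2) - 3x^(7/2) + 2x^(9/2) - 2x^(11/2) + 2x^(13/2) - x^(15/2)  (w +5, c 13, <D> = A^-15 - 2A^-11 + 2A^-7 - 2A^-3 + 3A - A^5 + A^9)
key observation: V(x) takes 2 values over 2 diagrams, fixing the grouping


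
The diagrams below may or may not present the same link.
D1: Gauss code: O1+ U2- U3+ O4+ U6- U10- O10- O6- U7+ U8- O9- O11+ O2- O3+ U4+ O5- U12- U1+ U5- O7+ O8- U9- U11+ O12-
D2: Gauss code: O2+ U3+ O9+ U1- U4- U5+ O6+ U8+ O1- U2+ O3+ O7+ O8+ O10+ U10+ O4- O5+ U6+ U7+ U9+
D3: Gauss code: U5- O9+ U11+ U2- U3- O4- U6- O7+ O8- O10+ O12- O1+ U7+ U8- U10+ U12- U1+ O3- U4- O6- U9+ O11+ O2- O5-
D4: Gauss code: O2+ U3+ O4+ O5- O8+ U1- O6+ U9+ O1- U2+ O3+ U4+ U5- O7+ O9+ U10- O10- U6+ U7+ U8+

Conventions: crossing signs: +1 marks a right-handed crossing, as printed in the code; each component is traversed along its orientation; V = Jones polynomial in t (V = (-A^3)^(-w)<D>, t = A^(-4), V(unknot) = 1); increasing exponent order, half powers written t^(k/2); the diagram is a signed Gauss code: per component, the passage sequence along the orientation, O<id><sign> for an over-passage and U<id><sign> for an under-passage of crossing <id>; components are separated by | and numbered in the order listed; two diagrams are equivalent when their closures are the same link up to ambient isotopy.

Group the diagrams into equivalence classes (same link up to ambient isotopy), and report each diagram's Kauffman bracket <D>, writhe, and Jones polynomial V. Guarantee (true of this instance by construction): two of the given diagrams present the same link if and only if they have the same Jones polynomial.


classes: {D1} | {D2, D4} | {D3}
V(D1) = 1  [12 crossings, <D> = A^-6, w = -2]
D2 (bracket -A^-6 + A^-2 - A^2 + 2A^6 - A^10 + A^14; 10 crossings at w = +6): V = t - t^2 + 2t^3 - t^4 + t^5 - t^6
D3 (bracket A^-2 + A^6 - A^10; 12 crossings at w = -2): V = -t^-4 + t^-3 + t^-1
V(D4) = t - t^2 + 2t^3 - t^4 + t^5 - t^6  [10 crossings, <D> = -A^-12 + A^-8 - A^-4 + 2 - A^4 + A^8, w = +4]
note: 3 values of V(t) split the 4 diagrams


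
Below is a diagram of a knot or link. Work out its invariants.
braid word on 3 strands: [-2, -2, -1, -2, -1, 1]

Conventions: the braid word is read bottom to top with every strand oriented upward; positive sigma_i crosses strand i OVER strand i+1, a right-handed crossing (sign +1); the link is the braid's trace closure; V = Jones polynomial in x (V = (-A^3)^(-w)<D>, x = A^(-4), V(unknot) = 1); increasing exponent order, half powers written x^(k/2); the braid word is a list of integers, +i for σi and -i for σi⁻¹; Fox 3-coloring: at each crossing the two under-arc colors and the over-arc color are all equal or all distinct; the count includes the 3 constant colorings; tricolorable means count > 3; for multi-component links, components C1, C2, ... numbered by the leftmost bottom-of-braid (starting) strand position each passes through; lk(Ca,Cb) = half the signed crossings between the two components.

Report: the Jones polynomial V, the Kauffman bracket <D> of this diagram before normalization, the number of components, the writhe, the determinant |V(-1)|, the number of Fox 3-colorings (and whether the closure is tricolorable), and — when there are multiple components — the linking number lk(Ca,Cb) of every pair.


Jones polynomial: V(x) = -x^-4 + x^-3 + x^-1
<D> = A^-8 + 1 - A^4; writhe -4
components 1, writhe -4 (6 crossings)
3-colorings: 9 of 3^6, det 3 — tricolorable
note: inverse pairs cancel, leaving σ2⁻¹ σ2⁻¹ σ1⁻¹ σ2⁻¹


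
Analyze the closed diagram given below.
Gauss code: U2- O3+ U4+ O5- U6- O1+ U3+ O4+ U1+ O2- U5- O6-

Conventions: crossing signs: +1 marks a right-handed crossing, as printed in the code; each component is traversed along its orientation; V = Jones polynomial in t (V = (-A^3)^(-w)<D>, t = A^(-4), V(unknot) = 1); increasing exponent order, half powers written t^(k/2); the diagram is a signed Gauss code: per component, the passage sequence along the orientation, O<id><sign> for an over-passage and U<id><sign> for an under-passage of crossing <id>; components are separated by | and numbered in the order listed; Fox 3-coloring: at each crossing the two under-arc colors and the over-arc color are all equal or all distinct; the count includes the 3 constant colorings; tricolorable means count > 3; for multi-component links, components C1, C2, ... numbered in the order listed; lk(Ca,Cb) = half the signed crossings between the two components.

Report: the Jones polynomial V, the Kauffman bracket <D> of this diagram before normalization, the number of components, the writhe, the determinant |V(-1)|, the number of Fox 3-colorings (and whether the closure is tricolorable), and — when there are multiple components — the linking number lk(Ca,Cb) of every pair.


V = -t^-3 + 2t^-2 - 2t^-1 + 3 - 2t + 2t^2 - t^3
<D> = -A^-12 + 2A^-8 - 2A^-4 + 3 - 2A^4 + 2A^8 - A^12 (w = 0)
1 component over 6 crossings, w = 0
3 Fox colorings among 3^6, |V(-1)| = 13: not tricolorable
why: w = 0 (over 6 crossings) is diagram-only; (-A^3)^(0) removes it from V


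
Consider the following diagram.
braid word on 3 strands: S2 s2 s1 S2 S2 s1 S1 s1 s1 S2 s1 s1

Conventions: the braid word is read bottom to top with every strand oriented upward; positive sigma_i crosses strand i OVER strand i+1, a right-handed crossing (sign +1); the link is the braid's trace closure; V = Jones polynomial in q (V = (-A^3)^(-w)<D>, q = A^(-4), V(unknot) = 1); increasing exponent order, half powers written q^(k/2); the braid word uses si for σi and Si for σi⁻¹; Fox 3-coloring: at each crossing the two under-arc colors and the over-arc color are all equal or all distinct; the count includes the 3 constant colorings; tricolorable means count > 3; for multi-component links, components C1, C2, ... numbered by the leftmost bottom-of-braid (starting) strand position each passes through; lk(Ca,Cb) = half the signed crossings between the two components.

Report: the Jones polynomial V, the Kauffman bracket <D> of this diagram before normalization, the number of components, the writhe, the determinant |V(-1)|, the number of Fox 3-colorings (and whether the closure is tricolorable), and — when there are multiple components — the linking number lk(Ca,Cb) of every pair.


V = -q^-2 + 2q^-1 - 3 + 5q - 4q^2 + 5q^3 - 4q^4 + 2q^5 - q^6
<D> = -A^-18 + 2A^-14 - 4A^-10 + 5A^-6 - 4A^-2 + 5A^2 - 3A^6 + 2A^10 - A^14 (w = +2)
1 component over 12 crossings, w = +2
9 Fox colorings among 3^12, |V(-1)| = 27: tricolorable
why: V spans 8 powers of q: at least 8 crossings in any diagram


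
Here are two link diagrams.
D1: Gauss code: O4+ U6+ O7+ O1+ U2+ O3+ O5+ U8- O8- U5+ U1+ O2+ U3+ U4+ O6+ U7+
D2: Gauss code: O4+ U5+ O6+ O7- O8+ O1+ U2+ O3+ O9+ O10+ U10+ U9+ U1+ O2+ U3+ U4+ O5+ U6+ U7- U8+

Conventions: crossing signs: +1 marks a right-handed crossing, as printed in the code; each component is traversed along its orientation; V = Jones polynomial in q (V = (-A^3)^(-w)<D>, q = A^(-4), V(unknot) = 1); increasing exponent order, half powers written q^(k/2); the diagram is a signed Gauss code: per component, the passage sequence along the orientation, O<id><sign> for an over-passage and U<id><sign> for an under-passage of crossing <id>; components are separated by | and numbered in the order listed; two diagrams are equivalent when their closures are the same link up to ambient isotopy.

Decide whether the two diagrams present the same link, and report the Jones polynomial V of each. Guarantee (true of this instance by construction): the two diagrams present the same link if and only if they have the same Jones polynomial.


equivalent: yes
D1 (bracket A^-14 - 2A^-10 + A^-6 - 2A^-2 + 2A^2 + A^10; 8 crossings at w = +6): V = q^2 + 2q^4 - 2q^5 + q^6 - 2q^7 + q^8
V(D2) = q^2 + 2q^4 - 2q^5 + q^6 - 2q^7 + q^8  [10 crossings, <D> = A^-8 - 2A^-4 + 1 - 2A^4 + 2A^8 + A^16, w = +8]
observation: one V(q) for all 2 diagrams — one class (guaranteed)


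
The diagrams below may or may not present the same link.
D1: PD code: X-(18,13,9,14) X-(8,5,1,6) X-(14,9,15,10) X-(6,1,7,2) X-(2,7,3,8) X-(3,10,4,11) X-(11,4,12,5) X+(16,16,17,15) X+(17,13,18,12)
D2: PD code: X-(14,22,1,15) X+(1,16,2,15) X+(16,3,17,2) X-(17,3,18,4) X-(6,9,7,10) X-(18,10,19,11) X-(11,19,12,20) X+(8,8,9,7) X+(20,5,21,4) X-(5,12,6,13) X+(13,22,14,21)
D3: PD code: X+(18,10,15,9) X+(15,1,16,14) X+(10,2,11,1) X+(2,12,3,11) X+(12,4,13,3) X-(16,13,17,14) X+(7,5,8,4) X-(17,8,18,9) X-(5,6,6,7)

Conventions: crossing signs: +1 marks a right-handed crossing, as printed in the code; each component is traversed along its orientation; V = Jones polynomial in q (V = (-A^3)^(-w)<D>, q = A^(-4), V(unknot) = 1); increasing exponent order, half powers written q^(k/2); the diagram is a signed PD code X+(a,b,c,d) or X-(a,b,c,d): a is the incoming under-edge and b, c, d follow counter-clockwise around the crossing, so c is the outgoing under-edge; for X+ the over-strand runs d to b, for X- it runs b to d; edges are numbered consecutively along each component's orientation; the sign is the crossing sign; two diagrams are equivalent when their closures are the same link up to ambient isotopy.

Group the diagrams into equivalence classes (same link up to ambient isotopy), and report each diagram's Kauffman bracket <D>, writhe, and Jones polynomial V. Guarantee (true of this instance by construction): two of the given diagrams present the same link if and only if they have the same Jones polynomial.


equivalence classes: {D1} | {D2} | {D3}
D1 (bracket A^-9 + 2A^-1 - A^3 + A^7 - A^11; 9 crossings at w = -5): V = q^(-13/2) - q^(-11/2) + q^(-9/2) - 2q^(-7/2) - q^(-3/2)
V(D2) = q^(-7/2) - 2q^(-5/2) + q^(-3/2) - 2q^(-1/2) + q^(1/2) - q^(3/2)  [11 crossings, <D> = A^-9 - A^-5 + 2A^-1 - A^3 + 2A^7 - A^11, w = -1]
D3 (bracket -A^-9 + A^-1 + A^3 + A^7; 9 crossings at w = +3): V = -q^(1/2) - q^(3/2) - q^(5/2) + q^(9/2)
key observation: 3 classes among 3 diagrams; unequal V(q) rules out equality


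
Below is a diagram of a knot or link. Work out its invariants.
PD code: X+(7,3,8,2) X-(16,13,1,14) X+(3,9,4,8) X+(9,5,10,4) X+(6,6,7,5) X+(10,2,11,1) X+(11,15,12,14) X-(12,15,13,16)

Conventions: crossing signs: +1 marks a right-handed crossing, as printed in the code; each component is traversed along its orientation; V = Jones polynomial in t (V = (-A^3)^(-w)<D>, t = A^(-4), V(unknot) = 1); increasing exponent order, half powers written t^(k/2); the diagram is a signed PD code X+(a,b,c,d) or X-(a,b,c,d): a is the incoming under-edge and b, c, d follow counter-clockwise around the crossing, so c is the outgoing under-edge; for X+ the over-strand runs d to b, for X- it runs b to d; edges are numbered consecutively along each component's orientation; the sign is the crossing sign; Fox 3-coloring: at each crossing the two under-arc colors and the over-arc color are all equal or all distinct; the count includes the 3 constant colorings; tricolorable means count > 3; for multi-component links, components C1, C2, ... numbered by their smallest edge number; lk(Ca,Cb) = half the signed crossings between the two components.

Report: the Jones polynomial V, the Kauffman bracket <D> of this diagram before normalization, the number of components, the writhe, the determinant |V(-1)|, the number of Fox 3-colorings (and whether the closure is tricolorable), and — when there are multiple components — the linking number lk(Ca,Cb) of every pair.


V = t + t^3 - t^4
<D> = -A^-4 + 1 + A^8 (w = +4)
1 component over 8 crossings, w = +4
9 Fox colorings among 3^8, |V(-1)| = 3: tricolorable
why: the span of V is 3, forcing >= 3 crossings in any diagram


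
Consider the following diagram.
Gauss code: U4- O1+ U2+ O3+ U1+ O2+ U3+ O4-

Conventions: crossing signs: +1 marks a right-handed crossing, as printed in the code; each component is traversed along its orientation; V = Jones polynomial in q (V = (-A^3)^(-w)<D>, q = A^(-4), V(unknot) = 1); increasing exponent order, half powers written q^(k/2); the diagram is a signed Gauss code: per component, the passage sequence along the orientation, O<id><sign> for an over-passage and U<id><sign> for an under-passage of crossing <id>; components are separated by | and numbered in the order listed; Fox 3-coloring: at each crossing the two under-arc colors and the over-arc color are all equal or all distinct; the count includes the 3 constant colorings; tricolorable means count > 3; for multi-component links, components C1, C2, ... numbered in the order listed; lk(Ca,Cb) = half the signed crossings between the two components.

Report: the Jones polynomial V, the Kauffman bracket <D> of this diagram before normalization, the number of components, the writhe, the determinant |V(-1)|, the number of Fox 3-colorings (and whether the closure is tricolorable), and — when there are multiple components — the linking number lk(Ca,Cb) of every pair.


V(q) = q + q^3 - q^4
bracket: -A^-10 + A^-6 + A^2, w = +2
1 component, writhe +2, over 4 crossings
det 3, colorings 9 of 3^4 — tricolorable
observation: det 3 = |V(-1)|; divisible by 3, so tricolorable


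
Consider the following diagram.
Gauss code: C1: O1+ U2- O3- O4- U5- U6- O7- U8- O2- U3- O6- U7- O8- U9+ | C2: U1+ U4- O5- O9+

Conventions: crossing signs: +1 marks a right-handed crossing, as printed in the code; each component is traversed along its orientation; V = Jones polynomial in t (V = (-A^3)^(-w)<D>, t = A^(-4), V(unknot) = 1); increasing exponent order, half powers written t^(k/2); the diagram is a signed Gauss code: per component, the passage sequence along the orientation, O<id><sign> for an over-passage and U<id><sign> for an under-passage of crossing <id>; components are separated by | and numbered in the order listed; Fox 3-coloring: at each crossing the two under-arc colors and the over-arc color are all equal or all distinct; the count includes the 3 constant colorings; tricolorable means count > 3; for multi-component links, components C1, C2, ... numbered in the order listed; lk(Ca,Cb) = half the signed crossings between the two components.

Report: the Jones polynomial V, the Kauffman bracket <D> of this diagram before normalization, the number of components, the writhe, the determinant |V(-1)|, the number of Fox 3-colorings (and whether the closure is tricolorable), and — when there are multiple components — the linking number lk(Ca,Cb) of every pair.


Jones polynomial: V(t) = t^(-17/2) - 2t^(-15/2) + 4t^(-13/2) - 4t^(-11/2) + 4t^(-9/2) - 5t^(-7/2) + 2t^(-5/2) - 2t^(-3/2)
<D> = 2A^-9 - 2A^-5 + 5A^-1 - 4A^3 + 4A^7 - 4A^11 + 2A^15 - A^19; writhe -5
components 2, writhe -5 (9 crossings)
linking number lk(C1,C2) = 0
3-colorings: 9 of 3^9, det 24 — tricolorable
note: |V(-1)| = 24: so tricolorable, since 3 divides 24


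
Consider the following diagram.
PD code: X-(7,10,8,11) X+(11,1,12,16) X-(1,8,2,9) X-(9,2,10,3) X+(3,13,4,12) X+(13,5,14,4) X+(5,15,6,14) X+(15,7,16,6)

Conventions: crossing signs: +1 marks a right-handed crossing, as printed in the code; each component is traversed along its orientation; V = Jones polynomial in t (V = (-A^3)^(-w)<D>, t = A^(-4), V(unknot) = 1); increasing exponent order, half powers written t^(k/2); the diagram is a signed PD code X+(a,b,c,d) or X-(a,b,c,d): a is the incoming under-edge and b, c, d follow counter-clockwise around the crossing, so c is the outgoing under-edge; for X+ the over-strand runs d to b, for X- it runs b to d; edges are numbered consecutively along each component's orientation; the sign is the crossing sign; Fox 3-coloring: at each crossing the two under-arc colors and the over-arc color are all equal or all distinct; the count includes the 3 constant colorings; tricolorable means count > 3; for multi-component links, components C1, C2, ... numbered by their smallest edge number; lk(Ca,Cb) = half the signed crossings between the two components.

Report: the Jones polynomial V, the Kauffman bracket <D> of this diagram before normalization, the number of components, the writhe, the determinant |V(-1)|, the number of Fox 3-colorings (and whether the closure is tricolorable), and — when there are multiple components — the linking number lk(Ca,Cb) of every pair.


Jones polynomial: V(t) = -t^-2 + 2t^-1 - 2 + 4t - 4t^2 + 4t^3 - 3t^4 + 2t^5 - t^6
<D> = -A^-18 + 2A^-14 - 3A^-10 + 4A^-6 - 4A^-2 + 4A^2 - 2A^6 + 2A^10 - A^14; writhe +2
components 1, writhe +2 (8 crossings)
3-colorings: 3 of 3^8, det 23 — not tricolorable
note: the span of V is 8, forcing >= 8 crossings in any diagram


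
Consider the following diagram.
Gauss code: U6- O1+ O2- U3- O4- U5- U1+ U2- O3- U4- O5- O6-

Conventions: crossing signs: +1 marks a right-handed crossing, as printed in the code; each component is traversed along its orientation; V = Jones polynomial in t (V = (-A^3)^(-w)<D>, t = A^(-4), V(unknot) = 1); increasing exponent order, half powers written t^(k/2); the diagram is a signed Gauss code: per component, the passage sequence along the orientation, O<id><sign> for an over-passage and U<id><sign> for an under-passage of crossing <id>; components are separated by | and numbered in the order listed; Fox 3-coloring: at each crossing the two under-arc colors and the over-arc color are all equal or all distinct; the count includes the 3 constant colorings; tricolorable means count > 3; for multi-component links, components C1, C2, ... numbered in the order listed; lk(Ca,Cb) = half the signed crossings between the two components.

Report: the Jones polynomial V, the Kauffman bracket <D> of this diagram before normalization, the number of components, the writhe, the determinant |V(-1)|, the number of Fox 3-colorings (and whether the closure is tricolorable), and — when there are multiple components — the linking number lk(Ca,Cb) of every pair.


V = -t^-4 + t^-3 + t^-1
<D> = A^-8 + 1 - A^4 (w = -4)
1 component over 6 crossings, w = -4
9 Fox colorings among 3^6, |V(-1)| = 3: tricolorable
why: w = -4 (over 6 crossings) is diagram-only; (-A^3)^(4) removes it from V


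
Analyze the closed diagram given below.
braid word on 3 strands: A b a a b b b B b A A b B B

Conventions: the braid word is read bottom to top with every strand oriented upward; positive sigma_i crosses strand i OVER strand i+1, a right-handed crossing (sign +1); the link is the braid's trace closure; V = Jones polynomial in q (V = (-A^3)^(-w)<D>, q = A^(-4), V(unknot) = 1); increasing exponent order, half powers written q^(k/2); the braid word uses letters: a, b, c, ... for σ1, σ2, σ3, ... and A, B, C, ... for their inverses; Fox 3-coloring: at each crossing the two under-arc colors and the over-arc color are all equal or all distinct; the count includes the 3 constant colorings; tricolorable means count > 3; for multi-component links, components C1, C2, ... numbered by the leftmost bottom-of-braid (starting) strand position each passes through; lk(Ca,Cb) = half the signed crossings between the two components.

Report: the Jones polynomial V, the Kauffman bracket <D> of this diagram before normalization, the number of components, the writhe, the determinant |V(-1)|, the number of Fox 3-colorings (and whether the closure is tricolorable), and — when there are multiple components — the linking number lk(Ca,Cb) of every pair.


Jones polynomial: V(q) = q + q^3 - q^4
<D> = -A^-10 + A^-6 + A^2; writhe +2
components 1, writhe +2 (14 crossings)
3-colorings: 9 of 3^14, det 3 — tricolorable
note: the word shrinks to σ1⁻¹ σ2 σ1 σ1 σ2 σ2 σ2 σ1⁻¹ σ1⁻¹ σ2⁻¹ after cancelling


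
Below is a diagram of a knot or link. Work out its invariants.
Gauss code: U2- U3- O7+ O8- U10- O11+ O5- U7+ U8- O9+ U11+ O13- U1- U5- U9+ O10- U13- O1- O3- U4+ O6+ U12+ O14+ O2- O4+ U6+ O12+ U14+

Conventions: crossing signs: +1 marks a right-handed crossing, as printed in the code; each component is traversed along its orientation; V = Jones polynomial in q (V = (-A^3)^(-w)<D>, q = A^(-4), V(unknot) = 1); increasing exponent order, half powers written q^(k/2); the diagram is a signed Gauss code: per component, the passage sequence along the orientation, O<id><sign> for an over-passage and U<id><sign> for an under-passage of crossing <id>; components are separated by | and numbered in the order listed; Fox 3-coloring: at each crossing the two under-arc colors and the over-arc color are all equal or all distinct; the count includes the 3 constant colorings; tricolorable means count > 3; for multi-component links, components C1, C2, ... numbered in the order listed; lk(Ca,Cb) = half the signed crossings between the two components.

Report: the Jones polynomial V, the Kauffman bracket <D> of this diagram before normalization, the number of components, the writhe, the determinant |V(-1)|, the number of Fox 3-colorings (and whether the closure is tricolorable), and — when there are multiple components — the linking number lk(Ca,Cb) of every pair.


V(q) = -q^-3 + q^-2 - q^-1 + 3 - q + q^2 - q^3
bracket: -A^-12 + A^-8 - A^-4 + 3 - A^4 + A^8 - A^12, w = 0
1 component, writhe 0, over 14 crossings
det 9, colorings 27 of 3^14 — tricolorable
observation: V is palindromic (span 6, det 9): q -> 1/q fixes it; necessary, not sufficient, for amphichirality
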